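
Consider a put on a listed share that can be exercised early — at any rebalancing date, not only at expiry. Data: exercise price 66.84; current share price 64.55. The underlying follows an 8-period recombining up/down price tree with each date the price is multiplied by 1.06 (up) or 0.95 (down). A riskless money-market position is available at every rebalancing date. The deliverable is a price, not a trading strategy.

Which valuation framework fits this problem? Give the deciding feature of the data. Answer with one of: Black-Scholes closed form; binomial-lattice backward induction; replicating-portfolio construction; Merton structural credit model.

Key observation: the put (strike 66.84 on spot 64.55) is American-style on a 8-step discrete price model, so the early-exercise decision at every node requires stepwise backward valuation — a closed form cannot price the exercise right.

framework: binomial-lattice backward induction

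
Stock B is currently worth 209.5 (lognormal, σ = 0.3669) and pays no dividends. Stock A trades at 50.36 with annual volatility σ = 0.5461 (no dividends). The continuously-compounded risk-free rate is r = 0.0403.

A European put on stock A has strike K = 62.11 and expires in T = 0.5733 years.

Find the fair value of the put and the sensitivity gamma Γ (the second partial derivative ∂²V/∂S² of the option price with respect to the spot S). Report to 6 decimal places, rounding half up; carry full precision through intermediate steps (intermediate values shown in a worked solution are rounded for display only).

price = 15.154901
Γ = 0.018594

σ√T = 0.5461·√0.5733 = 0.413488
d₁ = (ln(S/K) + (r+σ²/2)T) / (σ√T) = (ln(50.36/62.11) + (0.0403+0.5461²/2)·0.5733) / 0.413488 = (-0.209710 + 0.108590) / 0.413488 = -0.244552
d₂ = d₁ − σ√T = -0.244552 − 0.413488 = -0.658041
e^{−rT} = 0.977161
N(−d₁) = 0.596598,  N(−d₂) = 0.744744
Put price V = K·e^{−rT}·N(−d₂) − S·N(−d₁) = 45.199601 − 30.044700 = 15.154901
φ(d₁) = (1/√(2π))·e^{−d₁²/2} = 0.387189
Γ = φ(d₁) / (S·σ·√T) = 0.018594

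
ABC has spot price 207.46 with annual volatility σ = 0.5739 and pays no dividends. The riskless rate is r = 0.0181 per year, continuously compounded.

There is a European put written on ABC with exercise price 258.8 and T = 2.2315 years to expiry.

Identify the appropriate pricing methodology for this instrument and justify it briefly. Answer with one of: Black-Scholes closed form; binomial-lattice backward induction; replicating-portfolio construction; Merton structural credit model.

Key observation: everything needed for the exact continuous-time valuation of the European put on ABC (strike 258.8) is given, and no feature rules the closed form out.

framework: Black-Scholes closed form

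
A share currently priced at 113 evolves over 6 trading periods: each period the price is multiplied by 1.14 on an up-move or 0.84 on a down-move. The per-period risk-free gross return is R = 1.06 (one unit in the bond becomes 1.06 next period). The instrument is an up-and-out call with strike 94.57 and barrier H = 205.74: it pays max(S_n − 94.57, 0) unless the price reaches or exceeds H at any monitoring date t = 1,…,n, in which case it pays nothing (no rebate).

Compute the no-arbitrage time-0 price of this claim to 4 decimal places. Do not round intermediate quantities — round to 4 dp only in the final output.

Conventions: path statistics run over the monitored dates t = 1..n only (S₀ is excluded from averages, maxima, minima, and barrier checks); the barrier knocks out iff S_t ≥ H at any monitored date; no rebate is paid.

Set p* = 0.7333 (from d < R < u); the path-dependent value is the discounted p*-expectation over all price paths.
Enumerate all 2^6 = 64 price paths (U = up ×1.14, D = down ×0.84); each path with k up-moves has probability p*^k·(1−p*)^(6−k).
DDDDDD: M=94.9200, payoff=0.0000, prob=0.000360
UDDDDD: M=128.8200, payoff=0.0000, prob=0.000989
DUDDDD: M=108.2088, payoff=0.0000, prob=0.000989
UUDDDD: M=146.8548, payoff=0.0000, prob=0.002719
DDUDDD: M=94.9200, payoff=0.0000, prob=0.000989
UDUDDD: M=128.8200, payoff=0.0000, prob=0.002719
DUUDDD: M=123.3580, payoff=0.0000, prob=0.002719
UUUDDD: M=167.4145, payoff=4.6572, prob=0.007478
DDDUDD: M=94.9200, payoff=0.0000, prob=0.000989
UDDUDD: M=128.8200, payoff=0.0000, prob=0.002719
DUDUDD: M=108.2088, payoff=0.0000, prob=0.002719
UUDUDD: M=146.8548, payoff=4.6572, prob=0.007478
DDUUDD: M=103.6207, payoff=0.0000, prob=0.002719
UDUUDD: M=140.6282, payoff=4.6572, prob=0.007478
DUUUDD: M=140.6282, payoff=4.6572, prob=0.007478
UUUUDD: M=190.8525, payoff=40.0955, prob=0.020566
DDDDUD: M=94.9200, payoff=0.0000, prob=0.000989
UDDDUD: M=128.8200, payoff=0.0000, prob=0.002719
DUDDUD: M=108.2088, payoff=0.0000, prob=0.002719
UUDDUD: M=146.8548, payoff=4.6572, prob=0.007478
DDUDUD: M=94.9200, payoff=0.0000, prob=0.002719
UDUDUD: M=128.8200, payoff=4.6572, prob=0.007478
DUUDUD: M=123.3580, payoff=4.6572, prob=0.007478
UUUDUD: M=167.4145, payoff=40.0955, prob=0.020566
DDDUUD: M=94.9200, payoff=0.0000, prob=0.002719
UDDUUD: M=128.8200, payoff=4.6572, prob=0.007478
DUDUUD: M=118.1277, payoff=4.6572, prob=0.007478
UUDUUD: M=160.3161, payoff=40.0955, prob=0.020566
DDUUUD: M=118.1277, payoff=4.6572, prob=0.007478
UDUUUD: M=160.3161, payoff=40.0955, prob=0.020566
DUUUUD: M=160.3161, payoff=40.0955, prob=0.020566
UUUUUD: M=217.5718, payoff=0.0000, prob=0.056556
DDDDDU: M=94.9200, payoff=0.0000, prob=0.000989
UDDDDU: M=128.8200, payoff=0.0000, prob=0.002719
DUDDDU: M=108.2088, payoff=0.0000, prob=0.002719
UUDDDU: M=146.8548, payoff=4.6572, prob=0.007478
DDUDDU: M=94.9200, payoff=0.0000, prob=0.002719
UDUDDU: M=128.8200, payoff=4.6572, prob=0.007478
DUUDDU: M=123.3580, payoff=4.6572, prob=0.007478
UUUDDU: M=167.4145, payoff=40.0955, prob=0.020566
DDDUDU: M=94.9200, payoff=0.0000, prob=0.002719
UDDUDU: M=128.8200, payoff=4.6572, prob=0.007478
DUDUDU: M=108.2088, payoff=4.6572, prob=0.007478
UUDUDU: M=146.8548, payoff=40.0955, prob=0.020566
DDUUDU: M=103.6207, payoff=4.6572, prob=0.007478
UDUUDU: M=140.6282, payoff=40.0955, prob=0.020566
DUUUDU: M=140.6282, payoff=40.0955, prob=0.020566
UUUUDU: M=190.8525, payoff=88.1904, prob=0.056556
DDDDUU: M=94.9200, payoff=0.0000, prob=0.002719
UDDDUU: M=128.8200, payoff=4.6572, prob=0.007478
DUDDUU: M=108.2088, payoff=4.6572, prob=0.007478
UUDDUU: M=146.8548, payoff=40.0955, prob=0.020566
DDUDUU: M=99.2272, payoff=4.6572, prob=0.007478
UDUDUU: M=134.6655, payoff=40.0955, prob=0.020566
DUUDUU: M=134.6655, payoff=40.0955, prob=0.020566
UUUDUU: M=182.7604, payoff=88.1904, prob=0.056556
DDDUUU: M=99.2272, payoff=4.6572, prob=0.007478
UDDUUU: M=134.6655, payoff=40.0955, prob=0.020566
DUDUUU: M=134.6655, payoff=40.0955, prob=0.020566
UUDUUU: M=182.7604, payoff=88.1904, prob=0.056556
DDUUUU: M=134.6655, payoff=40.0955, prob=0.020566
UDUUUU: M=182.7604, payoff=88.1904, prob=0.056556
DUUUUU: M=182.7604, payoff=88.1904, prob=0.056556
UUUUUU: M=248.0319, payoff=0.0000, prob=0.155528
Price = Σ prob·payoff / R^6 = 38.003759 / 1.418519 = 26.7912

price = 26.7912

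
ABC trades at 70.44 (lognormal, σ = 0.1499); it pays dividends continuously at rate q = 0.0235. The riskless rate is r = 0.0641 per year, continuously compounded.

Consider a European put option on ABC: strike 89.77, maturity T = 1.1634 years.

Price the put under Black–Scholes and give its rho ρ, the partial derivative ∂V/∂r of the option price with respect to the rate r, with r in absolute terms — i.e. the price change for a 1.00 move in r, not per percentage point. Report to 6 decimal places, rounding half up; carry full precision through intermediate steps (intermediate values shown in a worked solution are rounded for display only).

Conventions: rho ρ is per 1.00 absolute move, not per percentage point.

σ√T = 0.1499·√1.1634 = 0.161684
d₁ = (ln(S/K) + (r−q+σ²/2)T) / (σ√T) = (ln(70.44/89.77) + (0.0641−0.0235+0.1499²/2)·1.1634) / 0.161684 = (-0.242490 + 0.060305) / 0.161684 = -1.126797
d₂ = d₁ − σ√T = -1.126797 − 0.161684 = -1.288481
e^{−rT} = 0.928139
e^{−qT} = 0.973030
N(−d₁) = 0.870086,  N(−d₂) = 0.901211
Put price V = K·e^{−rT}·N(−d₂) − S·e^{−qT}·N(−d₁) = 75.087996 − 59.635918 = 15.452078
ρ = −K·T·e^{−rT}·N(−d₂) = -87.357374

price = 15.452078
ρ = -87.357374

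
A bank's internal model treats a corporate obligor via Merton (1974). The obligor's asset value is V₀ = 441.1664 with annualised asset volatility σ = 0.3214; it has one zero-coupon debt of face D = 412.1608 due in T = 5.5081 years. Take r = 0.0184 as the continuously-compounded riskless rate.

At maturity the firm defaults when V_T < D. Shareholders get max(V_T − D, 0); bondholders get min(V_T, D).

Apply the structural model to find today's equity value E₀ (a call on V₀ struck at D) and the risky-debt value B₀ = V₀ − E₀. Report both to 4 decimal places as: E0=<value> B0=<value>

Equity is a call on the firm's assets struck at D = 412.1608:
d₁ = [ln(V₀/D) + (r + σ²/2)T] / (σ√T)
   = [ln(441.1664/412.1608) + (0.0184 + 0.5·0.3214²)·5.5081] / (0.3214·√5.5081)
   = [0.068009 + 0.385837] / 0.754305 = 0.601674
d₂ = d₁ − σ√T = 0.601674 − 0.754305 = -0.152631
N(d₁) = 0.726304,  N(d₂) = 0.439345,  e^(−rT) = 0.903618
E₀ = V₀·N(d₁) − D·e^(−rT)·N(d₂)
   = 441.1664·0.726304 − 412.1608·0.903618·0.439345 = 156.793406
B₀ = V₀ − E₀ = 441.1664 − 156.793406 = 284.372994

E0=156.7934 B0=284.3730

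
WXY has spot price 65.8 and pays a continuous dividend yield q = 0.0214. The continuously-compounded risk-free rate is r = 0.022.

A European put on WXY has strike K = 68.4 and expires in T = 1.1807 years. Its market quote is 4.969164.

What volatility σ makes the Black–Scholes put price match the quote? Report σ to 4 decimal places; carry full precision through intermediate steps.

At σ = 0.1267 the Black–Scholes value reproduces the quote:
σ√T = 0.1267·√1.1807 = 0.137672
d₁ = (ln(S/K) + (r−q+σ²/2)T) / (σ√T) = (ln(65.8/68.4) + (0.022−0.0214+0.1267²/2)·1.1807) / 0.137672 = (-0.038753 + 0.010185) / 0.137672 = -0.207505
d₂ = d₁ − σ√T = -0.207505 − 0.137672 = -0.345178
e^{−rT} = 0.974359
e^{−qT} = 0.975050
N(−d₁) = 0.582192,  N(−d₂) = 0.635020
V = K·e^{−rT}·N(−d₂) − S·e^{−qT}·N(−d₁) = 42.321618 − 37.352454 = 4.969164 (equal to the quote); since ∂V/∂σ > 0 for all σ, the implied volatility is unique

sigma = 0.1267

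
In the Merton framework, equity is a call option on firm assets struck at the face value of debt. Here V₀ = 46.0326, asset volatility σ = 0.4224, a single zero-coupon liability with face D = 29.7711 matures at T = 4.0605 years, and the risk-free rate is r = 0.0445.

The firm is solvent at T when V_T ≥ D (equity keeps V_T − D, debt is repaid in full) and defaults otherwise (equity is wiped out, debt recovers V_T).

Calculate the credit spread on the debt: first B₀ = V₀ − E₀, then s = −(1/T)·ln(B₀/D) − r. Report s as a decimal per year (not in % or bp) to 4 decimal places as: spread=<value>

spread=0.0403

Apply the equity-as-call identities (strike 29.7711, horizon 4.0605 years):
d₁ = [ln(V₀/D) + (r + σ²/2)T] / (σ√T)
   = [ln(46.0326/29.7711) + (0.0445 + 0.5·0.4224²)·4.0605] / (0.4224·√4.0605)
   = [0.435812 + 0.542933] / 0.851165 = 1.149889
d₂ = d₁ − σ√T = 1.149889 − 0.851165 = 0.298724
N(d₁) = 0.874905,  N(d₂) = 0.617425,  e^(−rT) = 0.834692
E₀ = V₀·N(d₁) − D·e^(−rT)·N(d₂)
   = 46.0326·0.874905 − 29.7711·0.834692·0.617425 = 24.931339
B₀ = V₀ − E₀ = 46.0326 − 24.931339 = 21.101261
spread = −(1/T)·ln(B₀/D) − r = −(1/4.0605)·ln(21.101261/29.7711) − 0.0445 = 0.04026919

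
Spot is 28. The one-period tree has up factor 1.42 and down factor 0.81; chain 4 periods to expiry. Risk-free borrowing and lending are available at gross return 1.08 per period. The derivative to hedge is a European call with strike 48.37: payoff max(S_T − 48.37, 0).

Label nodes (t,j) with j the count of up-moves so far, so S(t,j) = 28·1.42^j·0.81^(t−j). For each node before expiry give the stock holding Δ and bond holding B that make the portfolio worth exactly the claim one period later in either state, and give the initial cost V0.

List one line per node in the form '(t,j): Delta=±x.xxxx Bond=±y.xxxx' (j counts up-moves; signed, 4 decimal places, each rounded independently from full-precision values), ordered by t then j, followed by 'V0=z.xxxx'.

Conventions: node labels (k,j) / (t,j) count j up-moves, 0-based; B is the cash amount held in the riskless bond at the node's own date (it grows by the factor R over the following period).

(0,0): Delta=0.4494 Bond=-8.3810
(1,0): Delta=0.2012 Bond=-3.4218
(1,1): Delta=0.6277 Bond=-16.1406
(2,0): Delta=0.0000 Bond=0.0000
(2,1): Delta=0.3457 Bond=-8.3493
(2,2): Delta=0.8303 Bond=-28.8692
(3,0): Delta=0.0000 Bond=0.0000
(3,1): Delta=0.0000 Bond=0.0000
(3,2): Delta=0.5940 Bond=-20.3722
(3,3): Delta=1.0000 Bond=-44.7870
V0=4.2018

The replicating-portfolio and risk-neutral prices coincide; use p* = (1.08−0.81)/(1.42−0.81) = 0.4426 for the latter.
Expiry values: V(4,0)=0.0000, V(4,1)=0.0000, V(4,2)=0.0000, V(4,3)=16.5694, V(4,4)=65.4743
(3,0): S=14.8803. Δ = (V_up−V_dn)/(S_up−S_dn) = (0.0000−0.0000)/(21.1301−12.0531) = 0.0000. V = [p*·0.0000 + (1−p*)·0.0000]/1.08 = 0.0000. B = V − Δ·S = 0.0000.
(3,1): S=26.0865. Δ = (V_up−V_dn)/(S_up−S_dn) = (0.0000−0.0000)/(37.0429−21.1301) = 0.0000. V = [p*·0.0000 + (1−p*)·0.0000]/1.08 = 0.0000. B = V − Δ·S = 0.0000.
(3,2): S=45.7320. Δ = (V_up−V_dn)/(S_up−S_dn) = (16.5694−0.0000)/(64.9394−37.0429) = 0.5940. V = [p*·16.5694 + (1−p*)·0.0000]/1.08 = 6.7907. B = V − Δ·S = -20.3722.
(3,3): S=80.1721. Δ = (V_up−V_dn)/(S_up−S_dn) = (65.4743−16.5694)/(113.8443−64.9394) = 1.0000. V = [p*·65.4743 + (1−p*)·16.5694]/1.08 = 35.3850. B = V − Δ·S = -44.7870.
(2,0): S=18.3708. Δ = (V_up−V_dn)/(S_up−S_dn) = (0.0000−0.0000)/(26.0865−14.8803) = 0.0000. V = [p*·0.0000 + (1−p*)·0.0000]/1.08 = 0.0000. B = V − Δ·S = 0.0000.
(2,1): S=32.2056. Δ = (V_up−V_dn)/(S_up−S_dn) = (6.7907−0.0000)/(45.7320−26.0865) = 0.3457. V = [p*·6.7907 + (1−p*)·0.0000]/1.08 = 2.7831. B = V − Δ·S = -8.3493.
(2,2): S=56.4592. Δ = (V_up−V_dn)/(S_up−S_dn) = (35.3850−6.7907)/(80.1721−45.7320) = 0.8303. V = [p*·35.3850 + (1−p*)·6.7907]/1.08 = 18.0067. B = V − Δ·S = -28.8692.
(1,0): S=22.6800. Δ = (V_up−V_dn)/(S_up−S_dn) = (2.7831−0.0000)/(32.2056−18.3708) = 0.2012. V = [p*·2.7831 + (1−p*)·0.0000]/1.08 = 1.1406. B = V − Δ·S = -3.4218.
(1,1): S=39.7600. Δ = (V_up−V_dn)/(S_up−S_dn) = (18.0067−2.7831)/(56.4592−32.2056) = 0.6277. V = [p*·18.0067 + (1−p*)·2.7831]/1.08 = 8.8161. B = V − Δ·S = -16.1406.
(0,0): S=28.0000. Δ = (V_up−V_dn)/(S_up−S_dn) = (8.8161−1.1406)/(39.7600−22.6800) = 0.4494. V = [p*·8.8161 + (1−p*)·1.1406]/1.08 = 4.2018. B = V − Δ·S = -8.3810.
Sanity check at the root: Δ(0,0)·S0 + B(0,0) reproduces V0 = 4.2018.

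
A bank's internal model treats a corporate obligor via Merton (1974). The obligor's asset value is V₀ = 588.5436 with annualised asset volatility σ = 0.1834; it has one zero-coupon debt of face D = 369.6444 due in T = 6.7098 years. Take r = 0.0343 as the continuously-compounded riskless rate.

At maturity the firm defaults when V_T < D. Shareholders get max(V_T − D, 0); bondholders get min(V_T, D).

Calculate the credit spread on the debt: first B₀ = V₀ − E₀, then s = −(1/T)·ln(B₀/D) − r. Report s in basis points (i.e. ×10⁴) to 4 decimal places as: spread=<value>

spread=31.6020

With assets at 588.5436 and a single debt payment of 369.6444 at 6.7098 years:
d₁ = [ln(V₀/D) + (r + σ²/2)T] / (σ√T)
   = [ln(588.5436/369.6444) + (0.0343 + 0.5·0.1834²)·6.7098] / (0.1834·√6.7098)
   = [0.465110 + 0.342990] / 0.475066 = 1.701025
d₂ = d₁ − σ√T = 1.701025 − 0.475066 = 1.225959
N(d₁) = 0.955531,  N(d₂) = 0.889893,  e^(−rT) = 0.794417
E₀ = V₀·N(d₁) − D·e^(−rT)·N(d₂)
   = 588.5436·0.955531 − 369.6444·0.794417·0.889893 = 301.052753
B₀ = V₀ − E₀ = 588.5436 − 301.052753 = 287.490847
spread = −(1/T)·ln(B₀/D) − r = −(1/6.7098)·ln(287.490847/369.6444) − 0.0343 = 0.00316020
in basis points: 0.00316020 × 10⁴ = 31.6020 bp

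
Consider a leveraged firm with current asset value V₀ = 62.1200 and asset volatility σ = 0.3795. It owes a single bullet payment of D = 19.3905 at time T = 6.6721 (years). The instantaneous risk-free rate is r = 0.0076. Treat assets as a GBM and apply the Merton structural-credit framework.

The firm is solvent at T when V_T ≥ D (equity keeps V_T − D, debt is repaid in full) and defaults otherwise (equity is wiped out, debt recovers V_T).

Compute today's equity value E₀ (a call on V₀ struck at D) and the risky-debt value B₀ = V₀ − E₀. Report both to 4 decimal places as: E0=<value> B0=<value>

E0=45.2693 B0=16.8507

Apply the equity-as-call identities (strike 19.3905, horizon 6.6721 years):
d₁ = [ln(V₀/D) + (r + σ²/2)T] / (σ√T)
   = [ln(62.1200/19.3905) + (0.0076 + 0.5·0.3795²)·6.6721] / (0.3795·√6.6721)
   = [1.164285 + 0.531167] / 0.980264 = 1.729587
d₂ = d₁ − σ√T = 1.729587 − 0.980264 = 0.749323
N(d₁) = 0.958148,  N(d₂) = 0.773169,  e^(−rT) = 0.950556
E₀ = V₀·N(d₁) − D·e^(−rT)·N(d₂)
   = 62.1200·0.958148 − 19.3905·0.950556·0.773169 = 45.269290
B₀ = V₀ − E₀ = 62.1200 − 45.269290 = 16.850710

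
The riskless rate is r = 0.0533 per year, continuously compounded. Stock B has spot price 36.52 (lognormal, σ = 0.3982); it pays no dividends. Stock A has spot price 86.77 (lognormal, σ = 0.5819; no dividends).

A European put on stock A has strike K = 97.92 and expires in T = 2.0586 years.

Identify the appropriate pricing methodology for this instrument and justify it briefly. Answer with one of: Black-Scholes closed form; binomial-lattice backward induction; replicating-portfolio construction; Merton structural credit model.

Key observation: the instrument is a plain European put (strike 97.92) on a lognormal asset; the exact continuous-time formula applies directly.

framework: Black-Scholes closed form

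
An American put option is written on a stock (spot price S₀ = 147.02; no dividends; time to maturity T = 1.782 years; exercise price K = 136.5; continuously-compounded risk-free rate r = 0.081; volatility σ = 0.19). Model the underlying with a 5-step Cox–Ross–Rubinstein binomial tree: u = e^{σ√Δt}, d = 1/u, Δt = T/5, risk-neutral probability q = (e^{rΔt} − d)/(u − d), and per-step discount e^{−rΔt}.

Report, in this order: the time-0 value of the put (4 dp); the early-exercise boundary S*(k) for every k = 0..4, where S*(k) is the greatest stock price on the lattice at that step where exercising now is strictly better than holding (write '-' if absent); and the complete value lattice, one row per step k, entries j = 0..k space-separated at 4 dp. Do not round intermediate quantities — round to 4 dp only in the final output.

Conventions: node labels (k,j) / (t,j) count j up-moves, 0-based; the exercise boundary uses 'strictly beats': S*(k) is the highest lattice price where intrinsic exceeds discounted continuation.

price = 4.7504
boundary = - - 117.1800 104.6146 117.1800
tree:
4.7504
9.7345 1.6664
19.3200 3.8324 0.3067
31.8854 8.6863 0.7902 0.0000
43.1035 19.3200 2.0358 0.0000 0.0000
53.1186 31.8854 5.2453 0.0000 0.0000 0.0000

Δt=0.35640  u=1.12011  d=0.89277  q=0.60051  discount=0.97154
step 5 (expiry): payoffs max(K−S,0) = 53.1186 31.8854 5.2453 0.0000 0.0000 0.0000
step 4: (k=4,j=0): S=93.3965, K−S=43.1035, hold=39.2193 ⇒ V=43.1035 exercise | (k=4,j=1): S=117.1800, K−S=19.3200, hold=15.4358 ⇒ V=19.3200 exercise | (k=4,j=2): S=147.0200, K−S=0.0000, hold=2.0358 ⇒ V=2.0358 continue | (k=4,j=3): S=184.4587, K−S=0.0000, hold=0.0000 ⇒ V=0.0000 continue | (k=4,j=4): S=231.4313, K−S=0.0000, hold=0.0000 ⇒ V=0.0000 continue  boundary S*=117.1800
step 3: (k=3,j=0): S=104.6146, K−S=31.8854, hold=28.0012 ⇒ V=31.8854 exercise | (k=3,j=1): S=131.2547, K−S=5.2453, hold=8.6863 ⇒ V=8.6863 continue | (k=3,j=2): S=164.6788, K−S=0.0000, hold=0.7902 ⇒ V=0.7902 continue | (k=3,j=3): S=206.6144, K−S=0.0000, hold=0.0000 ⇒ V=0.0000 continue  boundary S*=104.6146
step 2: (k=2,j=0): S=117.1800, K−S=19.3200, hold=17.4434 ⇒ V=19.3200 exercise | (k=2,j=1): S=147.0200, K−S=0.0000, hold=3.8324 ⇒ V=3.8324 continue | (k=2,j=2): S=184.4587, K−S=0.0000, hold=0.3067 ⇒ V=0.3067 continue  boundary S*=117.1800
step 1: (k=1,j=0): S=131.2547, K−S=5.2453, hold=9.7345 ⇒ V=9.7345 continue | (k=1,j=1): S=164.6788, K−S=0.0000, hold=1.6664 ⇒ V=1.6664 continue  boundary S*=-
step 0: (k=0,j=0): S=147.0200, K−S=0.0000, hold=4.7504 ⇒ V=4.7504 continue  boundary S*=-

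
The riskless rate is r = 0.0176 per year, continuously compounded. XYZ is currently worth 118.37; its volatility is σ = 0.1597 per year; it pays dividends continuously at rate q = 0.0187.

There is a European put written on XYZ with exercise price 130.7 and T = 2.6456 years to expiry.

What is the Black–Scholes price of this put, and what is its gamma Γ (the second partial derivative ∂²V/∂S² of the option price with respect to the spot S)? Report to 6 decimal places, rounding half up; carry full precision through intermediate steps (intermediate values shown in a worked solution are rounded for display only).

σ√T = 0.1597·√2.6456 = 0.259757
d₁ = (ln(S/K) + (r−q+σ²/2)T) / (σ√T) = (ln(118.37/130.7) + (0.0176−0.0187+0.1597²/2)·2.6456) / 0.259757 = (-0.099089 + 0.030827) / 0.259757 = -0.262794
d₂ = d₁ − σ√T = -0.262794 − 0.259757 = -0.522551
e^{−rT} = 0.954505
e^{−qT} = 0.951731
N(−d₁) = 0.603645,  N(−d₂) = 0.699357
Put price V = K·e^{−rT}·N(−d₂) − S·e^{−qT}·N(−d₁) = 87.247398 − 68.004536 = 19.242862
φ(d₁) = (1/√(2π))·e^{−d₁²/2} = 0.385402
Γ = e^{−qT}·φ(d₁) / (S·σ·√T) = 0.011929

price = 19.242862
Γ = 0.011929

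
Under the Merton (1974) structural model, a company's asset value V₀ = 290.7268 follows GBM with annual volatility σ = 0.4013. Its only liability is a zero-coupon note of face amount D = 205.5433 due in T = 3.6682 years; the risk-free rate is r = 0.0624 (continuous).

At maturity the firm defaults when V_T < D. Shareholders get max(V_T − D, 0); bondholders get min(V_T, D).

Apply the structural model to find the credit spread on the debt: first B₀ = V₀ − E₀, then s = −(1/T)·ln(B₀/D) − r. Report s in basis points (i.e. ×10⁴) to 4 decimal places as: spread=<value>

spread=376.7734

Work the structural quantities from V₀ = 290.7268 against face 205.5433:
d₁ = [ln(V₀/D) + (r + σ²/2)T] / (σ√T)
   = [ln(290.7268/205.5433) + (0.0624 + 0.5·0.4013²)·3.6682] / (0.4013·√3.6682)
   = [0.346727 + 0.524262] / 0.768592 = 1.133228
d₂ = d₁ − σ√T = 1.133228 − 0.768592 = 0.364636
N(d₁) = 0.871441,  N(d₂) = 0.642309,  e^(−rT) = 0.795412
E₀ = V₀·N(d₁) − D·e^(−rT)·N(d₂)
   = 290.7268·0.871441 − 205.5433·0.795412·0.642309 = 148.339184
B₀ = V₀ − E₀ = 290.7268 − 148.339184 = 142.387616
spread = −(1/T)·ln(B₀/D) − r = −(1/3.6682)·ln(142.387616/205.5433) − 0.0624 = 0.03767734
in basis points: 0.03767734 × 10⁴ = 376.7734 bp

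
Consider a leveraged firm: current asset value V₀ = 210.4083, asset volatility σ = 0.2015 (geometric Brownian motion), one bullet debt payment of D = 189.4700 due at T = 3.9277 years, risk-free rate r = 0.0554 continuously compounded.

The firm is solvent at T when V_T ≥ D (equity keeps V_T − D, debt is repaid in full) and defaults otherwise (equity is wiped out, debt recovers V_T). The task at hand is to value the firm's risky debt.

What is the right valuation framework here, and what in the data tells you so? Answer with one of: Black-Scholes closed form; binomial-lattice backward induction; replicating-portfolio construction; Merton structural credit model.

Key observation: the data describe a firm's assets (V₀ = 210.4083, GBM) and a single zero-coupon debt of face 189.4700, so credit quantities follow from equity-as-call in the structural model.

framework: Merton structural credit model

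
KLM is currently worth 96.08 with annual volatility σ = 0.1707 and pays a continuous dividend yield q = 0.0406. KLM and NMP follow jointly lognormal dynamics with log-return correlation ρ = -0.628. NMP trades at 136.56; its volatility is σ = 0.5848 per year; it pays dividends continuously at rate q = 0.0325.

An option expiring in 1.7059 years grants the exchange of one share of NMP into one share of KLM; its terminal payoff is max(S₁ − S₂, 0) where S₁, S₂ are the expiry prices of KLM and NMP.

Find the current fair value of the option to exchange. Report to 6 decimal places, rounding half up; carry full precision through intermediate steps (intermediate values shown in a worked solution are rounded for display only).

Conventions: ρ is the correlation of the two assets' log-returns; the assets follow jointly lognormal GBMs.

exchange price = 21.802341

σ_eff = √(σ₁² + σ₂² − 2ρσ₁σ₂) = √(0.1707² + 0.5848² − 2·-0.628·0.1707·0.5848) = 0.704635
d₁ = (ln(S₁/S₂) + (q₂ − q₁ + σ_eff²/2)T) / (σ_eff√T) = (ln(96.08/136.56) + (0.0325 − 0.0406 + 0.248255)·1.7059) / 0.920324 = 0.063127
d₂ = d₁ − σ_eff√T = 0.063127 − 0.920324 = -0.857197
N(d₁) = 0.525167,  N(d₂) = 0.195668
V = S₁·e^{−q₁T}·N(d₁) − S₂·e^{−q₂T}·N(d₂) = 47.081661 − 25.279320 = 21.802341
Key observation: no risk-free rate is needed — with the second asset as numeraire the exchange option is a call on the ratio S₁/S₂, and r cancels out of the value.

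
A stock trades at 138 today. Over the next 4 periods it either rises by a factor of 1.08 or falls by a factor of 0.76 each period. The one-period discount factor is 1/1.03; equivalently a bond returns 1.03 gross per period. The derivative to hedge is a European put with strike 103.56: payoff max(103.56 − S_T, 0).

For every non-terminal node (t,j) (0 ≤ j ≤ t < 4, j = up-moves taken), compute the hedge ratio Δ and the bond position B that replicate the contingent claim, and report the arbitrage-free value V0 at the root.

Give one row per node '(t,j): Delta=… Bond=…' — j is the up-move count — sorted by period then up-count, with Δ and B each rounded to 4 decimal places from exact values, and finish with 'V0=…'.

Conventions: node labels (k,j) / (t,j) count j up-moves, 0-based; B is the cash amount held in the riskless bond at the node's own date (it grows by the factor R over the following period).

No-arbitrage ⇒ martingale measure with p* = (R−d)/(u−d) = 0.8437.
Expiry values: V(4,0)=57.5202, V(4,1)=38.1350, V(4,2)=10.5877, V(4,3)=0.0000, V(4,4)=0.0000
Node (3,0) S=60.5787: V=(p*·38.1350+(1−p*)·57.5202)/1.03=39.9650; Δ=(38.1350−57.5202)/(65.4250−46.0398)=-1.0000; B=V−Δ·S=100.5437
Node (3,1) S=86.0855: V=(p*·10.5877+(1−p*)·38.1350)/1.03=14.4582; Δ=(10.5877−38.1350)/(92.9723−65.4250)=-1.0000; B=V−Δ·S=100.5437
Node (3,2) S=122.3320: V=(p*·0.0000+(1−p*)·10.5877)/1.03=1.6061; Δ=(0.0000−10.5877)/(132.1186−92.9723)=-0.2705; B=V−Δ·S=34.6926
Node (3,3) S=173.8403: V=(p*·0.0000+(1−p*)·0.0000)/1.03=0.0000; Δ=(0.0000−0.0000)/(187.7475−132.1186)=0.0000; B=V−Δ·S=0.0000
Node (2,0) S=79.7088: V=(p*·14.4582+(1−p*)·39.9650)/1.03=17.9064; Δ=(14.4582−39.9650)/(86.0855−60.5787)=-1.0000; B=V−Δ·S=97.6152
Node (2,1) S=113.2704: V=(p*·1.6061+(1−p*)·14.4582)/1.03=3.5090; Δ=(1.6061−14.4582)/(122.3320−86.0855)=-0.3546; B=V−Δ·S=43.6717
Node (2,2) S=160.9632: V=(p*·0.0000+(1−p*)·1.6061)/1.03=0.2436; Δ=(0.0000−1.6061)/(173.8403−122.3320)=-0.0312; B=V−Δ·S=5.2628
Node (1,0) S=104.8800: V=(p*·3.5090+(1−p*)·17.9064)/1.03=5.5909; Δ=(3.5090−17.9064)/(113.2704−79.7088)=-0.4290; B=V−Δ·S=50.5828
Node (1,1) S=149.0400: V=(p*·0.2436+(1−p*)·3.5090)/1.03=0.7319; Δ=(0.2436−3.5090)/(160.9632−113.2704)=-0.0685; B=V−Δ·S=10.9361
Node (0,0) S=138.0000: V=(p*·0.7319+(1−p*)·5.5909)/1.03=1.4477; Δ=(0.7319−5.5909)/(149.0400−104.8800)=-0.1100; B=V−Δ·S=16.6320
As a check, the time-0 holding Δ(0,0)·S0 + B(0,0) comes to 1.4477 — exactly V0.

(0,0): Delta=-0.1100 Bond=16.6320
(1,0): Delta=-0.4290 Bond=50.5828
(1,1): Delta=-0.0685 Bond=10.9361
(2,0): Delta=-1.0000 Bond=97.6152
(2,1): Delta=-0.3546 Bond=43.6717
(2,2): Delta=-0.0312 Bond=5.2628
(3,0): Delta=-1.0000 Bond=100.5437
(3,1): Delta=-1.0000 Bond=100.5437
(3,2): Delta=-0.2705 Bond=34.6926
(3,3): Delta=0.0000 Bond=0.0000
V0=1.4477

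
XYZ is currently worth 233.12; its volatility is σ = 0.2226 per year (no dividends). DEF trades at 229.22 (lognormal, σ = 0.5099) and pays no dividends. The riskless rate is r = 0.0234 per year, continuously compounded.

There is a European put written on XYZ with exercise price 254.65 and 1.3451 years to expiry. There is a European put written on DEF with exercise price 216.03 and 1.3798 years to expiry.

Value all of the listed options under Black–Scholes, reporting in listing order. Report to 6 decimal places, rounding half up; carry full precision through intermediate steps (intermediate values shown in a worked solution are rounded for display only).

price(XYZ put K=254.65) = 32.055586
price(DEF put K=216.03) = 42.159834

[XYZ put K=254.65]
σ√T = 0.2226·√1.3451 = 0.258168
d₁ = (ln(S/K) + (r+σ²/2)T) / (σ√T) = (ln(233.12/254.65) + (0.0234+0.2226²/2)·1.3451) / 0.258168 = (-0.088337 + 0.064801) / 0.258168 = -0.091165
d₂ = d₁ − σ√T = -0.091165 − 0.258168 = -0.349333
e^{−rT} = 0.969015
N(−d₁) = 0.536319,  N(−d₂) = 0.636581
price = K·e^{−rT}·N(−d₂) − S·N(−d₁) = 157.082375 − 125.026788 = 32.055586
[DEF put K=216.03]
σ√T = 0.5099·√1.3798 = 0.598953
d₁ = (ln(S/K) + (r+σ²/2)T) / (σ√T) = (ln(229.22/216.03) + (0.0234+0.5099²/2)·1.3798) / 0.598953 = (0.059265 + 0.211660) / 0.598953 = 0.452330
d₂ = d₁ − σ√T = 0.452330 − 0.598953 = -0.146623
e^{−rT} = 0.968228
N(−d₁) = 0.325515,  N(−d₂) = 0.558285
price = K·e^{−rT}·N(−d₂) − S·N(−d₁) = 116.774489 − 74.614655 = 42.159834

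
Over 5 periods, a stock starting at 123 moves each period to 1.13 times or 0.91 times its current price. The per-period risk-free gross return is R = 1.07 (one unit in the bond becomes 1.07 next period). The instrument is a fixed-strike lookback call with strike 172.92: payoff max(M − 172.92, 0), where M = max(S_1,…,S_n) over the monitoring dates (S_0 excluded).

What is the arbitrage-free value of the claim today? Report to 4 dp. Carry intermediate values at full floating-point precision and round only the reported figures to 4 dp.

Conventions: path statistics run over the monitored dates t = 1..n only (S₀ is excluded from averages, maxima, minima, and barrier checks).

Risk-neutral up-probability p* = (R−d)/(u−d) = (1.07−0.91)/(1.13−0.91) = 0.7273; the claim prices as the p*-weighted sum of path payoffs discounted by R^5.
Enumerate all 2^5 = 32 price paths (U = up ×1.13, D = down ×0.91); each path with k up-moves has probability p*^k·(1−p*)^(5−k).
DDDDD: M=111.9300, payoff=0.0000, prob=0.001509
UDDDD: M=138.9900, payoff=0.0000, prob=0.004024
DUDDD: M=126.4809, payoff=0.0000, prob=0.004024
UUDDD: M=157.0587, payoff=0.0000, prob=0.010730
DDUDD: M=115.0976, payoff=0.0000, prob=0.004024
UDUDD: M=142.9234, payoff=0.0000, prob=0.010730
DUUDD: M=142.9234, payoff=0.0000, prob=0.010730
UUUDD: M=177.4763, payoff=4.5563, prob=0.028612
DDDUD: M=111.9300, payoff=0.0000, prob=0.004024
UDDUD: M=138.9900, payoff=0.0000, prob=0.010730
DUDUD: M=130.0603, payoff=0.0000, prob=0.010730
UUDUD: M=161.5035, payoff=0.0000, prob=0.028612
DDUUD: M=130.0603, payoff=0.0000, prob=0.010730
UDUUD: M=161.5035, payoff=0.0000, prob=0.028612
DUUUD: M=161.5035, payoff=0.0000, prob=0.028612
UUUUD: M=200.5483, payoff=27.6283, prob=0.076299
DDDDU: M=111.9300, payoff=0.0000, prob=0.004024
UDDDU: M=138.9900, payoff=0.0000, prob=0.010730
DUDDU: M=126.4809, payoff=0.0000, prob=0.010730
UUDDU: M=157.0587, payoff=0.0000, prob=0.028612
DDUDU: M=118.3549, payoff=0.0000, prob=0.010730
UDUDU: M=146.9681, payoff=0.0000, prob=0.028612
DUUDU: M=146.9681, payoff=0.0000, prob=0.028612
UUUDU: M=182.4989, payoff=9.5789, prob=0.076299
DDDUU: M=118.3549, payoff=0.0000, prob=0.010730
UDDUU: M=146.9681, payoff=0.0000, prob=0.028612
DUDUU: M=146.9681, payoff=0.0000, prob=0.028612
UUDUU: M=182.4989, payoff=9.5789, prob=0.076299
DDUUU: M=146.9681, payoff=0.0000, prob=0.028612
UDUUU: M=182.4989, payoff=9.5789, prob=0.076299
DUUUU: M=182.4989, payoff=9.5789, prob=0.076299
UUUUU: M=226.6195, payoff=53.6995, prob=0.203463
Price = Σ prob·payoff / R^5 = 16.087701 / 1.402552 = 11.4703

price = 11.4703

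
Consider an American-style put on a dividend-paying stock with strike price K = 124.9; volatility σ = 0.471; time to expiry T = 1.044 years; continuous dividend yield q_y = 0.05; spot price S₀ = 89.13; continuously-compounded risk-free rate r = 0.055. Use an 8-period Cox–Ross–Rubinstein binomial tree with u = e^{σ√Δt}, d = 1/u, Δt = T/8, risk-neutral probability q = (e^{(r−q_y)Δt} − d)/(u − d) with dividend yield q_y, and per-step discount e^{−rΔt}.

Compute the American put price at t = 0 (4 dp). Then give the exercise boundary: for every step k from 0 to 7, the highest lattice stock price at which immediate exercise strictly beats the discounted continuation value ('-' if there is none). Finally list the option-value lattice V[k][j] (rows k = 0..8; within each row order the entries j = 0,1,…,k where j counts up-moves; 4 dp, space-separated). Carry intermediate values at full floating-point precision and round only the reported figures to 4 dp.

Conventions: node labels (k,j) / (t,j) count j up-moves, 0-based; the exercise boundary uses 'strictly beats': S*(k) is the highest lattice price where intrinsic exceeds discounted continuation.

Δt=0.13050  u=1.18548  d=0.84354  q=0.45947  discount=0.99285
step 8 (expiry): payoffs max(K−S,0) = 102.0508 92.7886 79.7719 61.4787 35.7700 0.0000 0.0000 0.0000 0.0000
step 7: (k=7,j=0): S=27.0872, K−S=97.8128, hold=97.0957 ⇒ V=97.8128 exercise | (k=7,j=1): S=38.0674, K−S=86.8326, hold=86.1870 ⇒ V=86.8326 exercise | (k=7,j=2): S=53.4985, K−S=71.4015, hold=70.8562 ⇒ V=71.4015 exercise | (k=7,j=3): S=75.1847, K−S=49.7153, hold=49.3110 ⇒ V=49.7153 exercise | (k=7,j=4): S=105.6618, K−S=19.2382, hold=19.1963 ⇒ V=19.2382 exercise | (k=7,j=5): S=148.4932, K−S=0.0000, hold=0.0000 ⇒ V=0.0000 continue | (k=7,j=6): S=208.6868, K−S=0.0000, hold=0.0000 ⇒ V=0.0000 continue | (k=7,j=7): S=293.2807, K−S=0.0000, hold=0.0000 ⇒ V=0.0000 continue  boundary S*=105.6618
step 6: (k=6,j=0): S=32.1114, K−S=92.7886, hold=92.1042 ⇒ V=92.7886 exercise | (k=6,j=1): S=45.1281, K−S=79.7719, hold=79.1721 ⇒ V=79.7719 exercise | (k=6,j=2): S=63.4213, K−S=61.4787, hold=60.9979 ⇒ V=61.4787 exercise | (k=6,j=3): S=89.1300, K−S=35.7700, hold=35.4564 ⇒ V=35.7700 exercise | (k=6,j=4): S=125.2600, K−S=0.0000, hold=10.3244 ⇒ V=10.3244 continue | (k=6,j=5): S=176.0357, K−S=0.0000, hold=0.0000 ⇒ V=0.0000 continue | (k=6,j=6): S=247.3940, K−S=0.0000, hold=0.0000 ⇒ V=0.0000 continue  boundary S*=89.1300
step 5: (k=5,j=0): S=38.0674, K−S=86.8326, hold=86.1870 ⇒ V=86.8326 exercise | (k=5,j=1): S=53.4985, K−S=71.4015, hold=70.8562 ⇒ V=71.4015 exercise | (k=5,j=2): S=75.1847, K−S=49.7153, hold=49.3110 ⇒ V=49.7153 exercise | (k=5,j=3): S=105.6618, K−S=19.2382, hold=23.9062 ⇒ V=23.9062 continue | (k=5,j=4): S=148.4932, K−S=0.0000, hold=5.5407 ⇒ V=5.5407 continue | (k=5,j=5): S=208.6868, K−S=0.0000, hold=0.0000 ⇒ V=0.0000 continue  boundary S*=75.1847
step 4: (k=4,j=0): S=45.1281, K−S=79.7719, hold=79.1721 ⇒ V=79.7719 exercise | (k=4,j=1): S=63.4213, K−S=61.4787, hold=60.9979 ⇒ V=61.4787 exercise | (k=4,j=2): S=89.1300, K−S=35.7700, hold=37.5859 ⇒ V=37.5859 continue | (k=4,j=3): S=125.2600, K−S=0.0000, hold=15.3571 ⇒ V=15.3571 continue | (k=4,j=4): S=176.0357, K−S=0.0000, hold=2.9735 ⇒ V=2.9735 continue  boundary S*=63.4213
step 3: (k=3,j=0): S=53.4985, K−S=71.4015, hold=70.8562 ⇒ V=71.4015 exercise | (k=3,j=1): S=75.1847, K−S=49.7153, hold=50.1394 ⇒ V=50.1394 continue | (k=3,j=2): S=105.6618, K−S=19.2382, hold=27.1766 ⇒ V=27.1766 continue | (k=3,j=3): S=148.4932, K−S=0.0000, hold=9.5980 ⇒ V=9.5980 continue  boundary S*=53.4985
step 2: (k=2,j=0): S=63.4213, K−S=61.4787, hold=61.1913 ⇒ V=61.4787 exercise | (k=2,j=1): S=89.1300, K−S=35.7700, hold=39.3054 ⇒ V=39.3054 continue | (k=2,j=2): S=125.2600, K−S=0.0000, hold=18.9631 ⇒ V=18.9631 continue  boundary S*=63.4213
step 1: (k=1,j=0): S=75.1847, K−S=49.7153, hold=50.9238 ⇒ V=50.9238 continue | (k=1,j=1): S=105.6618, K−S=19.2382, hold=29.7444 ⇒ V=29.7444 continue  boundary S*=-
step 0: (k=0,j=0): S=89.1300, K−S=35.7700, hold=40.8978 ⇒ V=40.8978 continue  boundary S*=-

price = 40.8978
boundary = - - 63.4213 53.4985 63.4213 75.1847 89.1300 105.6618
tree:
40.8978
50.9238 29.7444
61.4787 39.3054 18.9631
71.4015 50.1394 27.1766 9.5980
79.7719 61.4787 37.5859 15.3571 2.9735
86.8326 71.4015 49.7153 23.9062 5.5407 0.0000
92.7886 79.7719 61.4787 35.7700 10.3244 0.0000 0.0000
97.8128 86.8326 71.4015 49.7153 19.2382 0.0000 0.0000 0.0000
102.0508 92.7886 79.7719 61.4787 35.7700 0.0000 0.0000 0.0000 0.0000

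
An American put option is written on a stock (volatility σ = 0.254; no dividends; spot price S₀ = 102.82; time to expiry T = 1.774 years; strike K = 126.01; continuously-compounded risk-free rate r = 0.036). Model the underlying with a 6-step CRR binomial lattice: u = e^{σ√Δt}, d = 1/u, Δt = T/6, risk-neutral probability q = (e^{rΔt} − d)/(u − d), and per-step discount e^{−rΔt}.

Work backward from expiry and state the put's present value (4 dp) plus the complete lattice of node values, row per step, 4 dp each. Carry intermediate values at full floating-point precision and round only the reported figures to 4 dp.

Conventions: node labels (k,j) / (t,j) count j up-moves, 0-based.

params: Δt=0.29567 u=1.14811 d=0.87100 q=0.50414 e^(-rΔt)=0.98941
t_6 payoffs: 81.1161 66.8333 48.0065 23.1900 0.0000 0.0000 0.0000
k=5: node(5,0) S=51.5429 payoff=74.4671 vs cont=73.1330 → 74.4671 [stop]  node(5,1) S=67.9411 payoff=58.0689 vs cont=56.7348 → 58.0689 [stop]  node(5,2) S=89.5562 payoff=36.4538 vs cont=35.1196 → 36.4538 [stop]  node(5,3) S=118.0482 payoff=7.9618 vs cont=11.3772 → 11.3772 [wait]  node(5,4) S=155.6048 payoff=0.0000 vs cont=0.0000 → 0.0000 [wait]  node(5,5) S=205.1098 payoff=0.0000 vs cont=0.0000 → 0.0000 [wait]
k=4: node(4,0) S=59.1767 payoff=66.8333 vs cont=65.4992 → 66.8333 [stop]  node(4,1) S=78.0035 payoff=48.0065 vs cont=46.6724 → 48.0065 [stop]  node(4,2) S=102.8200 payoff=23.1900 vs cont=23.5595 → 23.5595 [wait]  node(4,3) S=135.5318 payoff=0.0000 vs cont=5.5817 → 5.5817 [wait]  node(4,4) S=178.6507 payoff=0.0000 vs cont=0.0000 → 0.0000 [wait]
k=3: node(3,0) S=67.9411 payoff=58.0689 vs cont=56.7348 → 58.0689 [stop]  node(3,1) S=89.5562 payoff=36.4538 vs cont=35.3039 → 36.4538 [stop]  node(3,2) S=118.0482 payoff=7.9618 vs cont=14.3426 → 14.3426 [wait]  node(3,3) S=155.6048 payoff=0.0000 vs cont=2.7384 → 2.7384 [wait]
k=2: node(2,0) S=78.0035 payoff=48.0065 vs cont=46.6724 → 48.0065 [stop]  node(2,1) S=102.8200 payoff=23.1900 vs cont=25.0387 → 25.0387 [wait]  node(2,2) S=135.5318 payoff=0.0000 vs cont=8.4025 → 8.4025 [wait]
k=1: node(1,0) S=89.5562 payoff=36.4538 vs cont=36.0417 → 36.4538 [stop]  node(1,1) S=118.0482 payoff=7.9618 vs cont=16.4754 → 16.4754 [wait]
k=0: node(0,0) S=102.8200 payoff=23.1900 vs cont=26.1025 → 26.1025 [wait]

price = 26.1025
tree:
26.1025
36.4538 16.4754
48.0065 25.0387 8.4025
58.0689 36.4538 14.3426 2.7384
66.8333 48.0065 23.5595 5.5817 0.0000
74.4671 58.0689 36.4538 11.3772 0.0000 0.0000
81.1161 66.8333 48.0065 23.1900 0.0000 0.0000 0.0000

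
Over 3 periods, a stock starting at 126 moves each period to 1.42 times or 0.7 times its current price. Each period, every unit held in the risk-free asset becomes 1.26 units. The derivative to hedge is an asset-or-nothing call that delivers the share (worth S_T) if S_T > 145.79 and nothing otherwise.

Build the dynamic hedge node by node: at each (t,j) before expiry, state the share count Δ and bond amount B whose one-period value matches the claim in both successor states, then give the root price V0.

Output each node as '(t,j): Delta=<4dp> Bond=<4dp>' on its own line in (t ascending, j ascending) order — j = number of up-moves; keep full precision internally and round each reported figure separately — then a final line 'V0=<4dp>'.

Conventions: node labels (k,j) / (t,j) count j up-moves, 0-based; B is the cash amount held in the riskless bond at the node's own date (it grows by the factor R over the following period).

No-arbitrage ⇒ martingale measure with p* = (R−d)/(u−d) = 0.7778.
Expiry values: V(3,0)=0.0000, V(3,1)=0.0000, V(3,2)=177.8465, V(3,3)=360.7743
Node (2,0) S=61.7400: V=(p*·0.0000+(1−p*)·0.0000)/1.26=0.0000; Δ=(0.0000−0.0000)/(87.6708−43.2180)=0.0000; B=V−Δ·S=0.0000
Node (2,1) S=125.2440: V=(p*·177.8465+(1−p*)·0.0000)/1.26=109.7818; Δ=(177.8465−0.0000)/(177.8465−87.6708)=1.9722; B=V−Δ·S=-137.2272
Node (2,2) S=254.0664: V=(p*·360.7743+(1−p*)·177.8465)/1.26=254.0664; Δ=(360.7743−177.8465)/(360.7743−177.8465)=1.0000; B=V−Δ·S=0.0000
Node (1,0) S=88.2000: V=(p*·109.7818+(1−p*)·0.0000)/1.26=67.7665; Δ=(109.7818−0.0000)/(125.2440−61.7400)=1.7287; B=V−Δ·S=-84.7082
Node (1,1) S=178.9200: V=(p*·254.0664+(1−p*)·109.7818)/1.26=176.1930; Δ=(254.0664−109.7818)/(254.0664−125.2440)=1.1200; B=V−Δ·S=-24.2023
Node (0,0) S=126.0000: V=(p*·176.1930+(1−p*)·67.7665)/1.26=120.7129; Δ=(176.1930−67.7665)/(178.9200−88.2000)=1.1952; B=V−Δ·S=-29.8794
Check: Δ(0,0)·S0 + B(0,0) = 120.7129 = V0.

(0,0): Delta=1.1952 Bond=-29.8794
(1,0): Delta=1.7287 Bond=-84.7082
(1,1): Delta=1.1200 Bond=-24.2023
(2,0): Delta=0.0000 Bond=0.0000
(2,1): Delta=1.9722 Bond=-137.2272
(2,2): Delta=1.0000 Bond=0.0000
V0=120.7129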